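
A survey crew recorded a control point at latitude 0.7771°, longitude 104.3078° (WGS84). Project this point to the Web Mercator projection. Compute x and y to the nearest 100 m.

x 11611500 m, y 86500 m

Web Mercator is spherical with R = a = 6378137 m.
x = R·λ = 6378137 × 1.820514546 = 11611491.182 m.
y = R·ln tan(π/4 + φ/2) = 6378137 × 0.013563369 = 86509.029 m.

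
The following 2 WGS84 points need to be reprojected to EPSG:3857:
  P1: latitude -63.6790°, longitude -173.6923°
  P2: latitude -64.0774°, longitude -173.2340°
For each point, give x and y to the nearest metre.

Web Mercator: x = R·λ, y = R·ln tan(π/4+φ/2), R = 6378137 m.
P1 (-63.6790°, -173.6923°) → (-19335338.391, -9268713.981) m.
P2 (-64.0774°, -173.2340°) → (-19284320.668, -9369446.321) m.

P1: x -19335338 m, y -9268714 m; P2: x -19284321 m, y -9369446 m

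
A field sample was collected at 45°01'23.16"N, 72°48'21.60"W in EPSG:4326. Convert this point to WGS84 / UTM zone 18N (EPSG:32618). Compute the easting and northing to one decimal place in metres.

Zone 18 central meridian λ₀ = 6×18 − 183 = -75°; Δλ = +2.1940°.
Transverse Mercator on WGS84 with k₀ = 0.9996 gives E = 672851.291 m, N = 4987858.180 m.

E 672851.3 m, N 4987858.2 m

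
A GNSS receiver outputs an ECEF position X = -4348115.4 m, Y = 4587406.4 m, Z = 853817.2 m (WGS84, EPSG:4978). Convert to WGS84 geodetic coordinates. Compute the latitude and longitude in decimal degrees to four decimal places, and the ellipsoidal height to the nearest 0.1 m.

λ = atan2(Y, X) = 133.46600024°; p = √(X²+Y²) = 6320633.3 m.
Bowring's method on WGS84 (a = 6378137 m, b = 6356752.314 m) gives φ = 7.74440002°, h = 289.273 m.

lat 7.7444°, lon 133.4660°, h 289.3 m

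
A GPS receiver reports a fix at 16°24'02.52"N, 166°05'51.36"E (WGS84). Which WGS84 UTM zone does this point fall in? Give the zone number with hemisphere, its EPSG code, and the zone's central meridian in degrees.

Zone 58N (EPSG:32658), central meridian 165°

UTM zone = ⌊(λ + 180)/6⌋ + 1; 166.0976° ∈ [162°, 168°) → zone 58.
Hemisphere: N (φ ≥ 0).
Central meridian λ₀ = 6×58 − 183 = 165°.
EPSG code: 32658.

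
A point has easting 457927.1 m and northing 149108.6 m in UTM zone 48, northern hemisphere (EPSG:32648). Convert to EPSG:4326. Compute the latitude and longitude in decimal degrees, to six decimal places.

Zone 48N: λ₀ = 105°, k₀ = 0.9996, false easting 500000 m.
Meridian distance M = (N − FN)/k₀ = 149168.3 m.
Inverse transverse Mercator on WGS84 gives φ = 1.34900020°, λ = 104.62180011°.

lat 1.349000°, lon 104.621800°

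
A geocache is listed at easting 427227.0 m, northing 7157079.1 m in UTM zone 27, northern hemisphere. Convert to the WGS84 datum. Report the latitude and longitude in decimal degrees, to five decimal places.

Zone 27N: λ₀ = -21°, k₀ = 0.9996, false easting 500000 m.
Meridian distance M = (N − FN)/k₀ = 7159943.1 m.
Inverse transverse Mercator on WGS84 gives φ = 64.53119966°, λ = -22.51680057°.

lat 64.53120°, lon -22.51680°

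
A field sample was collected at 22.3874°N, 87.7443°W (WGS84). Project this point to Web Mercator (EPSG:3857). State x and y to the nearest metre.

Web Mercator is spherical with R = a = 6378137 m.
x = R·λ = 6378137 × -1.531426935 = -9767650.796 m.
y = R·ln tan(π/4 + φ/2) = 6378137 × 0.401073422 = 2558101.232 m.

x -9767651 m, y 2558101 m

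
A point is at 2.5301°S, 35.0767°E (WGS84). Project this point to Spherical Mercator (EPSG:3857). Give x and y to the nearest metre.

x 3904720 m, y -281741 m

Web Mercator is spherical with R = a = 6378137 m.
x = R·λ = 6378137 × 0.612203906 = 3904720.383 m.
y = R·ln tan(π/4 + φ/2) = 6378137 × -0.044172934 = -281741.023 m.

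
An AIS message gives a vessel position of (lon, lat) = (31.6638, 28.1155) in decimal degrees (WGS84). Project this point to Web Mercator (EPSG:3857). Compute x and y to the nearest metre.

Web Mercator is spherical with R = a = 6378137 m.
x = R·λ = 6378137 × 0.552637564 = 3524798.093 m.
y = R·ln tan(π/4 + φ/2) = 6378137 × 0.511676610 = 3263543.517 m.

x 3524798 m, y 3263544 m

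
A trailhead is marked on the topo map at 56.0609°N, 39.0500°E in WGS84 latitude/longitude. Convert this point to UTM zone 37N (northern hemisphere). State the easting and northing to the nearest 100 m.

E 503100 m, N 6212900 m

Zone 37 central meridian λ₀ = 6×37 − 183 = 39°; Δλ = +0.0500°.
Transverse Mercator on WGS84 with k₀ = 0.9996 gives E = 503113.485 m, N = 6212858.753 m.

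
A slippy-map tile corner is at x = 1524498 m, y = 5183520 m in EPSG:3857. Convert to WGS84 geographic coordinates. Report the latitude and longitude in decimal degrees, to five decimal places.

lat 42.15030°, lon 13.69480°

R = 6378137 m. λ = x/R = 13.69479854°.
φ = 2·arctan(exp(y/R)) − 90° = 2·arctan(2.25399) − 90° = 42.15029792°.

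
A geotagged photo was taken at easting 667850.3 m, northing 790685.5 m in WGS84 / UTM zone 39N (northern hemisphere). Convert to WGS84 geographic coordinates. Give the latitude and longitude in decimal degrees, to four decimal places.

Zone 39N: λ₀ = 51°, k₀ = 0.9996, false easting 500000 m.
Meridian distance M = (N − FN)/k₀ = 791001.9 m.
Inverse transverse Mercator on WGS84 gives φ = 7.15070020°, λ = 52.51999972°.

lat 7.1507°, lon 52.5200°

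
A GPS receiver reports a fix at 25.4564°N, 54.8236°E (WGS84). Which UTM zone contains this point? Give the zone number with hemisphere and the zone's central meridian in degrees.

Zone 40N, central meridian 57°

UTM zone = ⌊(λ + 180)/6⌋ + 1; 54.8236° ∈ [54°, 60°) → zone 40.
Hemisphere: N (φ ≥ 0).
Central meridian λ₀ = 6×40 − 183 = 57°.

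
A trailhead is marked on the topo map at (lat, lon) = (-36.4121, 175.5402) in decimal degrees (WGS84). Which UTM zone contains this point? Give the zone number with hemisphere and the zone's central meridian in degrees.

UTM zone = ⌊(λ + 180)/6⌋ + 1; 175.5402° ∈ [174°, 180°) → zone 60.
Hemisphere: S (φ < 0).
Central meridian λ₀ = 6×60 − 183 = 177°.

Zone 60S, central meridian 177°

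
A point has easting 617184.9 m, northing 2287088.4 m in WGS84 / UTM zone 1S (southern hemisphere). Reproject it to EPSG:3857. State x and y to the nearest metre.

Unproject from UTM 1S (λ₀ = -177°) → φ = -69.49929986°, λ = -174.00080092°.
Web Mercator (R = 6378137 m): x = -19369680.556 m, y = -10907673.190 m.

x -19369681 m, y -10907673 m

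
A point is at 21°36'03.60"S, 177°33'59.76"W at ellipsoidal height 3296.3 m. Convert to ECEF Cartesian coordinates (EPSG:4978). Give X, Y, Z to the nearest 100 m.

WGS84: a = 6378137 m, e² = 0.006694380; N(φ) = a/√(1−e²sin²φ) = 6381032.328 m.
X = (N+h)·cosφ·cosλ = -5930604.862 m; Y = (N+h)·cosφ·sinλ = -252029.335 m; Z = (N(1−e²)+h)·sinφ = -2334605.833 m.

X -5930600 m, Y -252000 m, Z -2334600 m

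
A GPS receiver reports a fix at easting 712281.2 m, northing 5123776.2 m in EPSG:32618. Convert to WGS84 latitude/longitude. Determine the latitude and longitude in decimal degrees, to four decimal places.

Zone 18N: λ₀ = -75°, k₀ = 0.9996, false easting 500000 m.
Meridian distance M = (N − FN)/k₀ = 5125826.5 m.
Inverse transverse Mercator on WGS84 gives φ = 46.23440008°, λ = -72.24680015°.

lat 46.2344°, lon -72.2468°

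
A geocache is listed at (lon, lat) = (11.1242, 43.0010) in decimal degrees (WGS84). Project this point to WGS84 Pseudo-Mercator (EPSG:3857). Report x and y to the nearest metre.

Web Mercator is spherical with R = a = 6378137 m.
x = R·λ = 6378137 × 0.194153917 = 1238340.279 m.
y = R·ln tan(π/4 + φ/2) = 6378137 × 0.832864527 = 5312124.058 m.

x 1238340 m, y 5312124 m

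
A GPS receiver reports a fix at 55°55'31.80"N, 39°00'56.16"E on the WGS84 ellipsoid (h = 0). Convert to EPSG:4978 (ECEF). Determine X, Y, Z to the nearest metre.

X 2782903 m, Y 2254805 m, Z 5259799 m

WGS84: a = 6378137 m, e² = 0.006694380; N(φ) = a/√(1−e²sin²φ) = 6392835.025 m.
X = (N+h)·cosφ·cosλ = 2782902.509 m; Y = (N+h)·cosφ·sinλ = 2254804.864 m; Z = (N(1−e²)+h)·sinφ = 5259799.309 m.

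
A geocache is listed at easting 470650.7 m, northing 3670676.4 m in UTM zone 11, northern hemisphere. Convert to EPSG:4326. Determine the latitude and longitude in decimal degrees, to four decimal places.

Zone 11N: λ₀ = -117°, k₀ = 0.9996, false easting 500000 m.
Meridian distance M = (N − FN)/k₀ = 3672145.3 m.
Inverse transverse Mercator on WGS84 gives φ = 33.17449982°, λ = -117.31479958°.

lat 33.1745°, lon -117.3148°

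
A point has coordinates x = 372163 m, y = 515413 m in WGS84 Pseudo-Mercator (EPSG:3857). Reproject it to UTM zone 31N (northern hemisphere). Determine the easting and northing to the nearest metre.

Web Mercator inverse (R = 6378137 m) → φ = 4.62500283°, λ = 3.34319711°.
UTM 31N forward: E = 538065.948 m, N = 511222.104 m.

E 538066 m, N 511222 m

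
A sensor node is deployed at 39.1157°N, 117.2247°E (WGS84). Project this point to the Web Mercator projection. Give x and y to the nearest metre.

x 13049394 m, y 4738258 m

Web Mercator is spherical with R = a = 6378137 m.
x = R·λ = 6378137 × 2.045956980 = 13049393.912 m.
y = R·ln tan(π/4 + φ/2) = 6378137 × 0.742890625 = 4738258.181 m.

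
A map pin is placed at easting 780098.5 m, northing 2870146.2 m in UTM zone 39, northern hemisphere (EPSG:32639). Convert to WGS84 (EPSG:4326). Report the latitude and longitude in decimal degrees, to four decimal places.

lat 25.9230°, lon 53.7963°

Zone 39N: λ₀ = 51°, k₀ = 0.9996, false easting 500000 m.
Meridian distance M = (N − FN)/k₀ = 2871294.7 m.
Inverse transverse Mercator on WGS84 gives φ = 25.92299978°, λ = 53.79629960°.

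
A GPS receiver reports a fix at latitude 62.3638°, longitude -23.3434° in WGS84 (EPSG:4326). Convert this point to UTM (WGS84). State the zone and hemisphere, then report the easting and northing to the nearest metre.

Zone 27N: E 378744 m, N 6916906 m

Longitude -23.3434° lies in the 6° band [-24°, -18°), giving zone 27; latitude is north of the equator, so 27N.
Zone 27 central meridian λ₀ = 6×27 − 183 = -21°; Δλ = -2.3434°.
Transverse Mercator on WGS84 with k₀ = 0.9996 gives E = 378744.385 m, N = 6916906.118 m.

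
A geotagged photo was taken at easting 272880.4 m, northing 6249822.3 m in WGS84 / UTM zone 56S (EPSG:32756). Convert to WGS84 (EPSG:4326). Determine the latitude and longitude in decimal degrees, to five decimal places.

Zone 56S: λ₀ = 153°, k₀ = 0.9996, false easting 500000 m, false northing 10000000 m.
Meridian distance M = (N − FN)/k₀ = -3751678.4 m.
Inverse transverse Mercator on WGS84 gives φ = -33.86749994°, λ = 150.54470026°.

lat -33.86750°, lon 150.54470°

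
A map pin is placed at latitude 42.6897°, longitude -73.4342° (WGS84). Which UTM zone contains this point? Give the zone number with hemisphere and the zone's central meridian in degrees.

UTM zone = ⌊(λ + 180)/6⌋ + 1; -73.4342° ∈ [-78°, -72°) → zone 18.
Hemisphere: N (φ ≥ 0).
Central meridian λ₀ = 6×18 − 183 = -75°.

Zone 18N, central meridian -75°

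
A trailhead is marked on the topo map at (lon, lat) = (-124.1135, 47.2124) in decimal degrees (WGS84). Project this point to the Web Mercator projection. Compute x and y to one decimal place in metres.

x -13816251.6 m, y 5976812.3 m

Web Mercator is spherical with R = a = 6378137 m.
x = R·λ = 6378137 × -2.166189221 = -13816251.621 m.
y = R·ln tan(π/4 + φ/2) = 6378137 × 0.937078073 = 5976812.332 m.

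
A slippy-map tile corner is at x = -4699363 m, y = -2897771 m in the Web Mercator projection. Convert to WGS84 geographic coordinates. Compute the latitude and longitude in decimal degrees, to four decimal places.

lat -25.1792°, lon -42.2151°

R = 6378137 m. λ = x/R = -42.21509609°.
φ = 2·arctan(exp(y/R)) − 90° = 2·arctan(0.63487) − 90° = -25.17919668°.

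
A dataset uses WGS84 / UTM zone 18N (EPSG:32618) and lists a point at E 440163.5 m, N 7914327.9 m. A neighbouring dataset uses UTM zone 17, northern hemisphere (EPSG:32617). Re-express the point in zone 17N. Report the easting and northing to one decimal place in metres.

E 654480.7 m, N 7919027.0 m

UTM 18N → geographic: φ = 71.32369962°, λ = -76.67440030°.
UTM 17N (λ₀ = -81°) forward: E = 654480.697 m, N = 7919026.981 m.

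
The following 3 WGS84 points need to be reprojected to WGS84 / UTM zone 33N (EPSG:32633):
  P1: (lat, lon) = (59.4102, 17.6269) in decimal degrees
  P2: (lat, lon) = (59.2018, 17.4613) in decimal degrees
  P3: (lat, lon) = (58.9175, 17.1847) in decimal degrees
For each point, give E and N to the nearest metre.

UTM zone 33N: λ₀ = 15°, k₀ = 0.9996.
P1 (59.4102°, 17.6269°) → (649097.351, 6588672.508) m.
P2 (59.2018°, 17.4613°) → (640558.514, 6565116.808) m.
P3 (58.9175°, 17.1847°) → (625801.950, 6532920.110) m.

P1: E 649097 m, N 6588673 m; P2: E 640559 m, N 6565117 m; P3: E 625802 m, N 6532920 m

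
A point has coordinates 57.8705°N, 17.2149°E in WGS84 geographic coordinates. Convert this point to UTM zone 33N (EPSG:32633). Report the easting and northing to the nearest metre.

E 631379 m, N 6416444 m

Zone 33 central meridian λ₀ = 6×33 − 183 = 15°; Δλ = +2.2149°.
Transverse Mercator on WGS84 with k₀ = 0.9996 gives E = 631379.103 m, N = 6416443.561 m.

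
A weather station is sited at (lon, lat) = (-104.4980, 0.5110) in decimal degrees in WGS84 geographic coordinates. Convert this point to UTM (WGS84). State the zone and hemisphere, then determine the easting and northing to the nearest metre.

Zone 13N: E 555859 m, N 56483 m

Longitude -104.4980° lies in the 6° band [-108°, -102°), giving zone 13; latitude is north of the equator, so 13N.
Zone 13 central meridian λ₀ = 6×13 − 183 = -105°; Δλ = +0.5020°.
Transverse Mercator on WGS84 with k₀ = 0.9996 gives E = 555858.544 m, N = 56483.051 m.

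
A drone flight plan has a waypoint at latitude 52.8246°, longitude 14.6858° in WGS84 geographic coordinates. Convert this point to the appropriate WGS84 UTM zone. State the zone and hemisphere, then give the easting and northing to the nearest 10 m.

Zone 33N: E 478830 m, N 5852810 m

Longitude 14.6858° lies in the 6° band [12°, 18°), giving zone 33; latitude is north of the equator, so 33N.
Zone 33 central meridian λ₀ = 6×33 − 183 = 15°; Δλ = -0.3142°.
Transverse Mercator on WGS84 with k₀ = 0.9996 gives E = 478828.596 m, N = 5852805.267 m.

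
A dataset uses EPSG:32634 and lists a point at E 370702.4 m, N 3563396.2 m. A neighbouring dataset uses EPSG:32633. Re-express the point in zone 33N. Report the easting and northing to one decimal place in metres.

E 936414.5 m, N 3571976.4 m

UTM 34N → geographic: φ = 32.19970016°, λ = 19.62819992°.
UTM 33N (λ₀ = 15°) forward: E = 936414.505 m, N = 3571976.368 m.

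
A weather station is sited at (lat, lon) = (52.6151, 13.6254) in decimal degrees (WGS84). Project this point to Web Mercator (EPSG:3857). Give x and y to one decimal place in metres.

x 1516772.6 m, y 6912116.8 m

Web Mercator is spherical with R = a = 6378137 m.
x = R·λ = 6378137 × 0.237808092 = 1516772.590 m.
y = R·ln tan(π/4 + φ/2) = 6378137 × 1.083720338 = 6912116.784 m.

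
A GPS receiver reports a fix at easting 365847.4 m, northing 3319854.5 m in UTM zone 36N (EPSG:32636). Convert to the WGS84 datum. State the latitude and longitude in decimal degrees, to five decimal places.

Zone 36N: λ₀ = 33°, k₀ = 0.9996, false easting 500000 m.
Meridian distance M = (N − FN)/k₀ = 3321183.0 m.
Inverse transverse Mercator on WGS84 gives φ = 30.00229970°, λ = 31.60910031°.

lat 30.00230°, lon 31.60910°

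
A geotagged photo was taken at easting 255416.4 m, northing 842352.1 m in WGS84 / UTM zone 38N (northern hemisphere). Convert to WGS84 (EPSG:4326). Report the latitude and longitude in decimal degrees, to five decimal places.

lat 7.61490°, lon 42.78310°

Zone 38N: λ₀ = 45°, k₀ = 0.9996, false easting 500000 m.
Meridian distance M = (N − FN)/k₀ = 842689.2 m.
Inverse transverse Mercator on WGS84 gives φ = 7.61490002°, λ = 42.78310031°.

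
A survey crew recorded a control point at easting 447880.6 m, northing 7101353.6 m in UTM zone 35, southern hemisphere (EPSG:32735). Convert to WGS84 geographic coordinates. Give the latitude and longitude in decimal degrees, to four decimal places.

Zone 35S: λ₀ = 27°, k₀ = 0.9996, false easting 500000 m, false northing 10000000 m.
Meridian distance M = (N − FN)/k₀ = -2899806.3 m.
Inverse transverse Mercator on WGS84 gives φ = -26.20639956°, λ = 26.47829987°.

lat -26.2064°, lon 26.4783°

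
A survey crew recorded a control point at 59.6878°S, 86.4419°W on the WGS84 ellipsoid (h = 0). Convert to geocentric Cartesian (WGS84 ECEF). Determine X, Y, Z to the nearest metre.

WGS84: a = 6378137 m, e² = 0.006694380; N(φ) = a/√(1−e²sin²φ) = 6394107.352 m.
X = (N+h)·cosφ·cosλ = 200280.850 m; Y = (N+h)·cosφ·sinλ = -3220958.452 m; Z = (N(1−e²)+h)·sinφ = -5483004.111 m.

X 200281 m, Y -3220958 m, Z -5483004 m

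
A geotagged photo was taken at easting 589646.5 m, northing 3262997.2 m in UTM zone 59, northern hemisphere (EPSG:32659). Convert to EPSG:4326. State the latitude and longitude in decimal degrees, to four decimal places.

Zone 59N: λ₀ = 171°, k₀ = 0.9996, false easting 500000 m.
Meridian distance M = (N − FN)/k₀ = 3264302.9 m.
Inverse transverse Mercator on WGS84 gives φ = 29.49329956°, λ = 171.92480029°.

lat 29.4933°, lon 171.9248°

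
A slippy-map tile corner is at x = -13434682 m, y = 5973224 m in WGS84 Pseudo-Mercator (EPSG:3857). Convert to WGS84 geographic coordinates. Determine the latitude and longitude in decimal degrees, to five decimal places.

lat 47.19050°, lon -120.68580°

R = 6378137 m. λ = x/R = -120.68580178°.
φ = 2·arctan(exp(y/R)) − 90° = 2·arctan(2.55108) − 90° = 47.19049912°.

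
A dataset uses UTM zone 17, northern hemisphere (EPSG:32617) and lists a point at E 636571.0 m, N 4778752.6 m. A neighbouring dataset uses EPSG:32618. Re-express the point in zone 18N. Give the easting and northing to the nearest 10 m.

UTM 17N → geographic: φ = 43.14919976°, λ = -79.32040019°.
UTM 18N (λ₀ = -75°) forward: E = 148682.698 m, N = 4786450.978 m.

E 148680 m, N 4786450 m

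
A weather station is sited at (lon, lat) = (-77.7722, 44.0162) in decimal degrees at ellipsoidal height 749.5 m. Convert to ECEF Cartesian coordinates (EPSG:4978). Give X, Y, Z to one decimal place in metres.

X 973166.7 m, Y -4490524.5 m, Z 4409907.1 m

WGS84: a = 6378137 m, e² = 0.006694380; N(φ) = a/√(1−e²sin²φ) = 6388469.975 m.
X = (N+h)·cosφ·cosλ = 973166.654 m; Y = (N+h)·cosφ·sinλ = -4490524.464 m; Z = (N(1−e²)+h)·sinφ = 4409907.061 m.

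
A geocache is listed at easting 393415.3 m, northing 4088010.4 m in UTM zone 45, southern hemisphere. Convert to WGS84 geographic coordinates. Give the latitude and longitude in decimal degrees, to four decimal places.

lat -53.3463°, lon 85.3989°

Zone 45S: λ₀ = 87°, k₀ = 0.9996, false easting 500000 m, false northing 10000000 m.
Meridian distance M = (N − FN)/k₀ = -5914355.3 m.
Inverse transverse Mercator on WGS84 gives φ = -53.34630043°, λ = 85.39890041°.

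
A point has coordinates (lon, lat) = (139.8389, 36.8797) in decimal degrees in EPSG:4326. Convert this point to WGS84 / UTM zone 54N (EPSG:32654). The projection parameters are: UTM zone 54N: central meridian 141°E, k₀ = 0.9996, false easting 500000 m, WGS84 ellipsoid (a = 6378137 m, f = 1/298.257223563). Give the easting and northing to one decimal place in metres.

E 396525.4 m, N 4082156.5 m

Zone 54 central meridian λ₀ = 6×54 − 183 = 141°; Δλ = -1.1611°.
Transverse Mercator on WGS84 with k₀ = 0.9996 gives E = 396525.361 m, N = 4082156.503 m.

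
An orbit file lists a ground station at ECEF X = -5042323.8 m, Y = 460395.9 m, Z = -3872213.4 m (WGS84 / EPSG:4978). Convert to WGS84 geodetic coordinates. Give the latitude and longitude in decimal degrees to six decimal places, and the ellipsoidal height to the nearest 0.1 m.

lat -37.593100°, lon 174.783000°, h 4027.1 m

λ = atan2(Y, X) = 174.78300037°; p = √(X²+Y²) = 5063298.7 m.
Bowring's method on WGS84 (a = 6378137 m, b = 6356752.314 m) gives φ = -37.59309992°, h = 4027.085 m.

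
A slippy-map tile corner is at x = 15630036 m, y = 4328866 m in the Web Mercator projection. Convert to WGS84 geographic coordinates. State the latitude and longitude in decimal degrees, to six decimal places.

lat 36.205001°, lon 140.407002°

R = 6378137 m. λ = x/R = 140.40700230°.
φ = 2·arctan(exp(y/R)) − 90° = 2·arctan(1.97132) − 90° = 36.20500114°.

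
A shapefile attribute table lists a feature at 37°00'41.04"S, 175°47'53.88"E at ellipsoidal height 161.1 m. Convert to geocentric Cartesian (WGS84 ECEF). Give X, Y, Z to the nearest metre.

X -5085655 m, Y 373619 m, Z -3818500 m

WGS84: a = 6378137 m, e² = 0.006694380; N(φ) = a/√(1−e²sin²φ) = 6385887.337 m.
X = (N+h)·cosφ·cosλ = -5085654.742 m; Y = (N+h)·cosφ·sinλ = 373618.848 m; Z = (N(1−e²)+h)·sinφ = -3818500.453 m.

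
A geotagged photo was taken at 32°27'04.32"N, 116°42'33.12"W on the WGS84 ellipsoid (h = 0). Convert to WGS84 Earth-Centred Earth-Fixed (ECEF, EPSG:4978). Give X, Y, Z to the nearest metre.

WGS84: a = 6378137 m, e² = 0.006694380; N(φ) = a/√(1−e²sin²φ) = 6384292.641 m.
X = (N+h)·cosφ·cosλ = -2421423.839 m; Y = (N+h)·cosφ·sinλ = -4812540.158 m; Z = (N(1−e²)+h)·sinφ = 3402757.763 m.

X -2421424 m, Y -4812540 m, Z 3402758 m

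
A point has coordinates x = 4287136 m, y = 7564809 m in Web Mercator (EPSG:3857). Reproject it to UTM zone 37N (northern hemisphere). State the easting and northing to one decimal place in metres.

E 469589.7 m, N 6209759.9 m

Web Mercator inverse (R = 6378137 m) → φ = 56.03210244°, λ = 38.51199794°.
UTM 37N forward: E = 469589.7495 m, N = 6209759.918 m.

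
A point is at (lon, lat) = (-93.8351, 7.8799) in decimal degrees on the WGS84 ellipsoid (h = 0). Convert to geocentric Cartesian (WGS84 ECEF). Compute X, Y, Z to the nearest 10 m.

X -422600 m, Y -6304160 m, Z 868620 m

WGS84: a = 6378137 m, e² = 0.006694380; N(φ) = a/√(1−e²sin²φ) = 6378538.302 m.
X = (N+h)·cosφ·cosλ = -422601.103 m; Y = (N+h)·cosφ·sinλ = -6304161.004 m; Z = (N(1−e²)+h)·sinφ = 868624.728 m.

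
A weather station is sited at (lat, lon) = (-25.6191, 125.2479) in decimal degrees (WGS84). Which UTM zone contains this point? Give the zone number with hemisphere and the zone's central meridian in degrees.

UTM zone = ⌊(λ + 180)/6⌋ + 1; 125.2479° ∈ [120°, 126°) → zone 51.
Hemisphere: S (φ < 0).
Central meridian λ₀ = 6×51 − 183 = 123°.

Zone 51S, central meridian 123°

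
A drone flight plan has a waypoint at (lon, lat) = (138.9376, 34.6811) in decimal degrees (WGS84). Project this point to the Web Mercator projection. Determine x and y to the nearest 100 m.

Web Mercator is spherical with R = a = 6378137 m.
x = R·λ = 6378137 × 2.424918575 = 15466462.884 m.
y = R·ln tan(π/4 + φ/2) = 6378137 × 0.646055096 = 4120627.915 m.

x 15466500 m, y 4120600 m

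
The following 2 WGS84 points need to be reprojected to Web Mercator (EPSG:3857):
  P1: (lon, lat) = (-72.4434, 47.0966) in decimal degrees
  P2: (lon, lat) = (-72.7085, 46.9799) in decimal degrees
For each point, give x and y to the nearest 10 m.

Web Mercator: x = R·λ, y = R·ln tan(π/4+φ/2), R = 6378137 m.
P1 (47.0966°, -72.4434°) → (-8064362.399, 5957855.930) m.
P2 (46.9799°, -72.7085°) → (-8093873.196, 5938793.858) m.

P1: x -8064360 m, y 5957860 m; P2: x -8093870 m, y 5938790 m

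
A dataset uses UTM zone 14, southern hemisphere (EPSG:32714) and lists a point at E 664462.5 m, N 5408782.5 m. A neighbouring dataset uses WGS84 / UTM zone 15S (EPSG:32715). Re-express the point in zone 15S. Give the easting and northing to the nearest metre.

E 163306 m, N 5402806 m

UTM 14S → geographic: φ = -41.45570040°, λ = -97.03090057°.
UTM 15S (λ₀ = -93°) forward: E = 163306.030 m, N = 5402805.976 m.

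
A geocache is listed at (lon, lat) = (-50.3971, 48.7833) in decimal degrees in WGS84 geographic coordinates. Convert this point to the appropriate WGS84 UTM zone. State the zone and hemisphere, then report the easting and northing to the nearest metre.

Zone 22N: E 544289 m, N 5403542 m

Longitude -50.3971° lies in the 6° band [-54°, -48°), giving zone 22; latitude is north of the equator, so 22N.
Zone 22 central meridian λ₀ = 6×22 − 183 = -51°; Δλ = +0.6029°.
Transverse Mercator on WGS84 with k₀ = 0.9996 gives E = 544288.510 m, N = 5403542.008 m.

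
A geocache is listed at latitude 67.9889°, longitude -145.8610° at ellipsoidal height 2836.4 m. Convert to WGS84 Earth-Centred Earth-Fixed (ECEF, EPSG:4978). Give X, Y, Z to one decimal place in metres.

X -1985110.8 m, Y -1345992.6 m, Z 5893258.8 m

WGS84: a = 6378137 m, e² = 0.006694380; N(φ) = a/√(1−e²sin²φ) = 6396566.651 m.
X = (N+h)·cosφ·cosλ = -1985110.822 m; Y = (N+h)·cosφ·sinλ = -1345992.596 m; Z = (N(1−e²)+h)·sinφ = 5893258.776 m.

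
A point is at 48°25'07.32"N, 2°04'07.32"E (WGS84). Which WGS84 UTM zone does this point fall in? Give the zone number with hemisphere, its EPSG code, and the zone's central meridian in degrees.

Zone 31N (EPSG:32631), central meridian 3°

UTM zone = ⌊(λ + 180)/6⌋ + 1; 2.0687° ∈ [0°, 6°) → zone 31.
Hemisphere: N (φ ≥ 0).
Central meridian λ₀ = 6×31 − 183 = 3°.
EPSG code: 32631.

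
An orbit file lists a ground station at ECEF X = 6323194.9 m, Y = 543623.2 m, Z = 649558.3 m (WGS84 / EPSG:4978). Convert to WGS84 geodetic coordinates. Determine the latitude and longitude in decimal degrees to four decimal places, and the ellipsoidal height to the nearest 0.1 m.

λ = atan2(Y, X) = 4.91379974°; p = √(X²+Y²) = 6346520.3 m.
Bowring's method on WGS84 (a = 6378137 m, b = 6356752.314 m) gives φ = 5.88290002°, h = 1760.232 m.

lat 5.8829°, lon 4.9138°, h 1760.2 m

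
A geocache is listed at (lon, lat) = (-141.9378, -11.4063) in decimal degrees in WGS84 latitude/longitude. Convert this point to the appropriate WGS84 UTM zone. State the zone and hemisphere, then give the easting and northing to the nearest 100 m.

Longitude -141.9378° lies in the 6° band [-144°, -138°), giving zone 7; latitude is south of the equator, so 7S.
Zone 7 central meridian λ₀ = 6×7 − 183 = -141°; Δλ = -0.9378°.
Transverse Mercator on WGS84 with k₀ = 0.9996 gives E = 397689.750 m, N = 8738929.581 m.

Zone 7S: E 397700 m, N 8738900 m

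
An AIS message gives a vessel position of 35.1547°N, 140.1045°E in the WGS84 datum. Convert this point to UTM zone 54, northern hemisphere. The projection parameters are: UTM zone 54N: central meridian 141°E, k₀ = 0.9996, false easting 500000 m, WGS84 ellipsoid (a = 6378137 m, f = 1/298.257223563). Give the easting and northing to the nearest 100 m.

E 418400 m, N 3890600 m

Zone 54 central meridian λ₀ = 6×54 − 183 = 141°; Δλ = -0.8955°.
Transverse Mercator on WGS84 with k₀ = 0.9996 gives E = 418437.108 m, N = 3890565.944 m.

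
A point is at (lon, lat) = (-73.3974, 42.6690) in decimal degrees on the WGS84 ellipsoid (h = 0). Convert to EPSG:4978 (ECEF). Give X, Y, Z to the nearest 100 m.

WGS84: a = 6378137 m, e² = 0.006694380; N(φ) = a/√(1−e²sin²φ) = 6387966.504 m.
X = (N+h)·cosφ·cosλ = 1342069.091 m; Y = (N+h)·cosφ·sinλ = -4501135.195 m; Z = (N(1−e²)+h)·sinφ = 4300537.137 m.

X 1342100 m, Y -4501100 m, Z 4300500 m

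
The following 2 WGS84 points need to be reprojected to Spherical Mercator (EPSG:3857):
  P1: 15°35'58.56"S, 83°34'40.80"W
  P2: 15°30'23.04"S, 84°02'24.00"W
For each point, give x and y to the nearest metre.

P1: x -9303860 m, y -1758400 m; P2: x -9355290 m, y -1747631 m

Web Mercator: x = R·λ, y = R·ln tan(π/4+φ/2), R = 6378137 m.
P1 (-15.5996°, -83.5780°) → (-9303860.402, -1758400.222) m.
P2 (-15.5064°, -84.0400°) → (-9355290.006, -1747630.903) m.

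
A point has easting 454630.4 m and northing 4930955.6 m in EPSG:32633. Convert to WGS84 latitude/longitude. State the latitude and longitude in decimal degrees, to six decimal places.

lat 44.530500°, lon 14.428999°

Zone 33N: λ₀ = 15°, k₀ = 0.9996, false easting 500000 m.
Meridian distance M = (N − FN)/k₀ = 4932928.8 m.
Inverse transverse Mercator on WGS84 gives φ = 44.53050001°, λ = 14.42899947°.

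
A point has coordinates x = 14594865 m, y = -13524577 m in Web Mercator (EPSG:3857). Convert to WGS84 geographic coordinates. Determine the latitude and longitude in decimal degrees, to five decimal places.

lat -76.31710°, lon 131.10790°

R = 6378137 m. λ = x/R = 131.10790299°.
φ = 2·arctan(exp(y/R)) − 90° = 2·arctan(0.11998) − 90° = -76.31710045°.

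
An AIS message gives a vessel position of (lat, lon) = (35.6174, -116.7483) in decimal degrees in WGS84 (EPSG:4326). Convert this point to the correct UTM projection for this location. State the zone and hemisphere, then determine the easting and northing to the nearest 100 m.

Zone 11N: E 522800 m, N 3941500 m

Longitude -116.7483° lies in the 6° band [-120°, -114°), giving zone 11; latitude is north of the equator, so 11N.
Zone 11 central meridian λ₀ = 6×11 − 183 = -117°; Δλ = +0.2517°.
Transverse Mercator on WGS84 with k₀ = 0.9996 gives E = 522794.214 m, N = 3941543.033 m.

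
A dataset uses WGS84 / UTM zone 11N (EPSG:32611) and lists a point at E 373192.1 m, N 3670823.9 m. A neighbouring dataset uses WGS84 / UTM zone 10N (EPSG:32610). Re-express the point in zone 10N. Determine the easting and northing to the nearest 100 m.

E 932800 m, N 3679600 m

UTM 11N → geographic: φ = 33.16880032°, λ = -118.36000023°.
UTM 10N (λ₀ = -123°) forward: E = 932813.343 m, N = 3679601.376 m.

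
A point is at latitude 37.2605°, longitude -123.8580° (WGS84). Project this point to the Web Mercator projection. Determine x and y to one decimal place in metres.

x -13787809.5 m, y 4475479.6 m

Web Mercator is spherical with R = a = 6378137 m.
x = R·λ = 6378137 × -2.161729905 = -13787809.491 m.
y = R·ln tan(π/4 + φ/2) = 6378137 × 0.701690728 = 4475479.597 m.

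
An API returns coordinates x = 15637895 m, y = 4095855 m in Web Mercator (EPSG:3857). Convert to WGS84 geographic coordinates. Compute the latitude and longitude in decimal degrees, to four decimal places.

R = 6378137 m. λ = x/R = 140.47760090°.
φ = 2·arctan(exp(y/R)) − 90° = 2·arctan(1.90060) − 90° = 34.49789715°.

lat 34.4979°, lon 140.4776°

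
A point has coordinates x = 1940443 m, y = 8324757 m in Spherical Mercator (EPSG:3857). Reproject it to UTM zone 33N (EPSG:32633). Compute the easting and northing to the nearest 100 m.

E 637000 m, N 6616200 m

Web Mercator inverse (R = 6378137 m) → φ = 59.66149936°, λ = 17.43129605°.
UTM 33N forward: E = 636974.891 m, N = 6616222.908 m.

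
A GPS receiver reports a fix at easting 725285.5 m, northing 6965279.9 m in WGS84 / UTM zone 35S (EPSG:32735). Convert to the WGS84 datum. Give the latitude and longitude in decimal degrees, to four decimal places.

lat -27.4173°, lon 29.2788°

Zone 35S: λ₀ = 27°, k₀ = 0.9996, false easting 500000 m, false northing 10000000 m.
Meridian distance M = (N − FN)/k₀ = -3035934.5 m.
Inverse transverse Mercator on WGS84 gives φ = -27.41730021°, λ = 29.27880022°.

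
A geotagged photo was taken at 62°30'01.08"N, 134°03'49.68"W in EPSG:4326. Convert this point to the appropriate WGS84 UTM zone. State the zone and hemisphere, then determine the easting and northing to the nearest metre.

Zone 8N: E 548228 m, N 6930266 m

Longitude -134.0638° lies in the 6° band [-138°, -132°), giving zone 8; latitude is north of the equator, so 8N.
Zone 8 central meridian λ₀ = 6×8 − 183 = -135°; Δλ = +0.9362°.
Transverse Mercator on WGS84 with k₀ = 0.9996 gives E = 548228.417 m, N = 6930265.607 m.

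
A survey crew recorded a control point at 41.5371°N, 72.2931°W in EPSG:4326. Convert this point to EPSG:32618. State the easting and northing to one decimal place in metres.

E 725806.7 m, N 4601921.5 m

Zone 18 central meridian λ₀ = 6×18 − 183 = -75°; Δλ = +2.7069°.
Transverse Mercator on WGS84 with k₀ = 0.9996 gives E = 725806.667 m, N = 4601921.480 m.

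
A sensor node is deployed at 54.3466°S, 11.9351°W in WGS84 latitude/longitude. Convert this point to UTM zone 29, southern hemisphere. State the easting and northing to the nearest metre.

E 309234 m, N 3973943 m

Zone 29 central meridian λ₀ = 6×29 − 183 = -9°; Δλ = -2.9351°.
Transverse Mercator on WGS84 with k₀ = 0.9996 gives E = 309233.983 m, N = 3973942.554 m.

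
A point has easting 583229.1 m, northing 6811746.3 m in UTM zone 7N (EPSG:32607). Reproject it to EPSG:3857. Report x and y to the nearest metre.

x -15522379 m, y 8725373 m

Unproject from UTM 7N (λ₀ = -141°) → φ = 61.43059993°, λ = -139.43990025°.
Web Mercator (R = 6378137 m): x = -15522378.692 m, y = 8725372.669 m.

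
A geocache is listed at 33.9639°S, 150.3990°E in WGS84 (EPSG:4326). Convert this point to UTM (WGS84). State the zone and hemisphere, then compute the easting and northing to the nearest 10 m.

Zone 56S: E 259670 m, N 6238800 m

Longitude 150.3990° lies in the 6° band [150°, 156°), giving zone 56; latitude is south of the equator, so 56S.
Zone 56 central meridian λ₀ = 6×56 − 183 = 153°; Δλ = -2.6010°.
Transverse Mercator on WGS84 with k₀ = 0.9996 gives E = 259670.462 m, N = 6238797.903 m.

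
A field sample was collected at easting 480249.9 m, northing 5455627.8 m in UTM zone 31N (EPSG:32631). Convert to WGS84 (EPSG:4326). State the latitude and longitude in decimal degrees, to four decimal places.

lat 49.2531°, lon 2.7286°

Zone 31N: λ₀ = 3°, k₀ = 0.9996, false easting 500000 m.
Meridian distance M = (N − FN)/k₀ = 5457810.9 m.
Inverse transverse Mercator on WGS84 gives φ = 49.25310031°, λ = 2.72859988°.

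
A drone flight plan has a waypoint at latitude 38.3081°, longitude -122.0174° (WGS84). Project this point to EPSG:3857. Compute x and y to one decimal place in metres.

Web Mercator is spherical with R = a = 6378137 m.
x = R·λ = 6378137 × -2.129605375 = -13582914.836 m.
y = R·ln tan(π/4 + φ/2) = 6378137 × 0.724826373 = 4623041.906 m.

x -13582914.8 m, y 4623041.9 m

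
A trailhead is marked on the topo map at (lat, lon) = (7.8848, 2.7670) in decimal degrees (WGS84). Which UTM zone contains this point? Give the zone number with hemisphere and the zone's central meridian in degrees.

Zone 31N, central meridian 3°

UTM zone = ⌊(λ + 180)/6⌋ + 1; 2.7670° ∈ [0°, 6°) → zone 31.
Hemisphere: N (φ ≥ 0).
Central meridian λ₀ = 6×31 − 183 = 3°.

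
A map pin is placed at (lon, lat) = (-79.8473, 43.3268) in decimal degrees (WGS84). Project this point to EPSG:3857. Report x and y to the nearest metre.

x -8888561 m, y 5361847 m

Web Mercator is spherical with R = a = 6378137 m.
x = R·λ = 6378137 × -1.393598284 = -8888560.777 m.
y = R·ln tan(π/4 + φ/2) = 6378137 × 0.840660395 = 5361847.167 m.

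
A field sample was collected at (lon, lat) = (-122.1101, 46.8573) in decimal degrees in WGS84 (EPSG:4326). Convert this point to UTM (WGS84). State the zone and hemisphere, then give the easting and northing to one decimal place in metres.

Zone 10N: E 567834.9 m, N 5189691.0 m

Longitude -122.1101° lies in the 6° band [-126°, -120°), giving zone 10; latitude is north of the equator, so 10N.
Zone 10 central meridian λ₀ = 6×10 − 183 = -123°; Δλ = +0.8899°.
Transverse Mercator on WGS84 with k₀ = 0.9996 gives E = 567834.906 m, N = 5189690.968 m.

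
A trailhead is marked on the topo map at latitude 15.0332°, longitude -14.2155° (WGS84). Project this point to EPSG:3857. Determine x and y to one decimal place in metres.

Web Mercator is spherical with R = a = 6378137 m.
x = R·λ = 6378137 × -0.248107280 = -1582462.221 m.
y = R·ln tan(π/4 + φ/2) = 6378137 × 0.265442184 = 1693026.618 m.

x -1582462.2 m, y 1693026.6 m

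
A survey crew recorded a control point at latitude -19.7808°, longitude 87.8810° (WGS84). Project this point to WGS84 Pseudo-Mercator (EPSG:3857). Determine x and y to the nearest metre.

x 9782868 m, y -2247082 m

Web Mercator is spherical with R = a = 6378137 m.
x = R·λ = 6378137 × 1.533812800 = 9782868.170 m.
y = R·ln tan(π/4 + φ/2) = 6378137 × -0.352310036 = -2247081.677 m.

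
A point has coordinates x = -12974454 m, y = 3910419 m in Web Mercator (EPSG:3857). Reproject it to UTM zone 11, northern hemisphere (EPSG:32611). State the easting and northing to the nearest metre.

Web Mercator inverse (R = 6378137 m) → φ = 33.11380173°, λ = -116.55150331°.
UTM 11N forward: E = 541842.997 m, N = 3663992.598 m.

E 541843 m, N 3663993 m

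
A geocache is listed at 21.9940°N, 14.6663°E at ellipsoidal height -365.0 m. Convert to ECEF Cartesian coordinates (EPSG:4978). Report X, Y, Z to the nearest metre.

X 5723621 m, Y 1497966 m, Z 2373660 m

WGS84: a = 6378137 m, e² = 0.006694380; N(φ) = a/√(1−e²sin²φ) = 6381133.442 m.
X = (N+h)·cosφ·cosλ = 5723620.885 m; Y = (N+h)·cosφ·sinλ = 1497966.189 m; Z = (N(1−e²)+h)·sinφ = 2373660.183 m.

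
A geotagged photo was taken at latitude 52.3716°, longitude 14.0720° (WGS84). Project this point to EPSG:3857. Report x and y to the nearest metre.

x 1566488 m, y 6867596 m

Web Mercator is spherical with R = a = 6378137 m.
x = R·λ = 6378137 × 0.245602732 = 1566487.874 m.
y = R·ln tan(π/4 + φ/2) = 6378137 × 1.076740184 = 6867596.410 m.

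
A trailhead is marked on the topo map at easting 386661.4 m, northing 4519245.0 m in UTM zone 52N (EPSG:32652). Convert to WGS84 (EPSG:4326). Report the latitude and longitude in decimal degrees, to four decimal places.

lat 40.8164°, lon 127.6561°

Zone 52N: λ₀ = 129°, k₀ = 0.9996, false easting 500000 m.
Meridian distance M = (N − FN)/k₀ = 4521053.4 m.
Inverse transverse Mercator on WGS84 gives φ = 40.81640045°, λ = 127.65610035°.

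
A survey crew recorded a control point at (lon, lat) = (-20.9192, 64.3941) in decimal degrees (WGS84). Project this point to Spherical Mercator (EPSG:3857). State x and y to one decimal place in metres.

Web Mercator is spherical with R = a = 6378137 m.
x = R·λ = 6378137 × -0.365108917 = -2328714.692 m.
y = R·ln tan(π/4 + φ/2) = 6378137 × 1.481710833 = 9450554.687 m.

x -2328714.7 m, y 9450554.7 m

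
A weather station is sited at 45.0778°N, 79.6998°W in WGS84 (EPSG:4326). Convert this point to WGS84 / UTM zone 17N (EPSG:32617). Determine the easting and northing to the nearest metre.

E 602337 m, N 4992415 m

Zone 17 central meridian λ₀ = 6×17 − 183 = -81°; Δλ = +1.3002°.
Transverse Mercator on WGS84 with k₀ = 0.9996 gives E = 602336.863 m, N = 4992415.298 m.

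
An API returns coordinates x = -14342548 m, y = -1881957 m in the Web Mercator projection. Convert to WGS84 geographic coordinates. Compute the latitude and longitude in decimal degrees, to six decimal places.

R = 6378137 m. λ = x/R = -128.84130082°.
φ = 2·arctan(exp(y/R)) − 90° = 2·arctan(0.74448) − 90° = -16.66580324°.

lat -16.665803°, lon -128.841301°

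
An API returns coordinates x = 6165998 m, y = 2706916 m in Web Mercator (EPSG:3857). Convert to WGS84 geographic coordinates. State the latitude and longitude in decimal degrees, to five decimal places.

lat 23.61790°, lon 55.39010°

R = 6378137 m. λ = x/R = 55.39010245°.
φ = 2·arctan(exp(y/R)) − 90° = 2·arctan(1.52868) − 90° = 23.61789832°.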